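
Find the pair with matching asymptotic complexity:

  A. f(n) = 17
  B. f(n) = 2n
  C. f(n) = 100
A and C

Examining each function:
  A. 17 is O(1)
  B. 2n is O(n)
  C. 100 is O(1)

Functions A and C both have the same complexity class.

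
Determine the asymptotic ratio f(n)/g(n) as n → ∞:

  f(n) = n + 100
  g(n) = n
1

Since n + 100 and n have the same growth rate (O(n)),
the ratio converges to a constant: 1.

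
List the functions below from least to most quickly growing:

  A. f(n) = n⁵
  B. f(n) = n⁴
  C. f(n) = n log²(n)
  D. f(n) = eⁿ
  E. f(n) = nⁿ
C < B < A < D < E

Comparing growth rates:
C = n log²(n) is O(n log² n)
B = n⁴ is O(n⁴)
A = n⁵ is O(n⁵)
D = eⁿ is O(eⁿ)
E = nⁿ is O(nⁿ)

Therefore, the order from slowest to fastest is: C < B < A < D < E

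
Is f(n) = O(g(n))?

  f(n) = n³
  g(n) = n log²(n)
False

f(n) = n³ is O(n³), and g(n) = n log²(n) is O(n log² n).
Since O(n³) grows faster than O(n log² n), f(n) = O(g(n)) is false.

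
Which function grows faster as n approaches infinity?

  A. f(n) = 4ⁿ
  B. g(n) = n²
A

f(n) = 4ⁿ is O(4ⁿ), while g(n) = n² is O(n²).
Since O(4ⁿ) grows faster than O(n²), f(n) dominates.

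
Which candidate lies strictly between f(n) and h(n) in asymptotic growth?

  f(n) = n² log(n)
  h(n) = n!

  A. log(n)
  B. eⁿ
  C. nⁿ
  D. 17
B

We need g(n) with n² log(n) = o(g(n)) and g(n) = o(n!), i.e. O(n² log n) ≺ g ≺ O(n!).
Check each option:
  A. log(n) — O(log n) does not grow strictly faster than f(n)
  B. eⁿ — O(eⁿ) is strictly between O(n² log n) and O(n!) ✓
  C. nⁿ — O(nⁿ) does not grow strictly slower than h(n)
  D. 17 — O(1) does not grow strictly faster than f(n)

Only option B (eⁿ) lies strictly between.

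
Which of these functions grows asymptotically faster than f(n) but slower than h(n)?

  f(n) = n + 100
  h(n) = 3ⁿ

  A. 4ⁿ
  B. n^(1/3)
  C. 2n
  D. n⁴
D

We need g(n) with n + 100 = o(g(n)) and g(n) = o(3ⁿ), i.e. O(n) ≺ g ≺ O(3ⁿ).
Check each option:
  A. 4ⁿ — O(4ⁿ) does not grow strictly slower than h(n)
  B. n^(1/3) — O(n^(1/3)) does not grow strictly faster than f(n)
  C. 2n — O(n) does not grow strictly faster than f(n)
  D. n⁴ — O(n⁴) is strictly between O(n) and O(3ⁿ) ✓

Only option D (n⁴) lies strictly between.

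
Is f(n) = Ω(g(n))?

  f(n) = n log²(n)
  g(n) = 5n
True

f(n) = n log²(n) is O(n log² n), and g(n) = 5n is O(n).
Since O(n log² n) grows at least as fast as O(n), f(n) = Ω(g(n)) is true.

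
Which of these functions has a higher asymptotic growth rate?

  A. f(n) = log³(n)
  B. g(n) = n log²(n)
B

f(n) = log³(n) is O(log³ n), while g(n) = n log²(n) is O(n log² n).
Since O(n log² n) grows faster than O(log³ n), g(n) dominates.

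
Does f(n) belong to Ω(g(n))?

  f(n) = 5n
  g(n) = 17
True

f(n) = 5n is O(n), and g(n) = 17 is O(1).
Since O(n) grows at least as fast as O(1), f(n) = Ω(g(n)) is true.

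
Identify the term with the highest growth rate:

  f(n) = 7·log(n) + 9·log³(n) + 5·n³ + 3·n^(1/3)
5·n³

Looking at each term:
  - 7·log(n) is O(log n)
  - 9·log³(n) is O(log³ n)
  - 5·n³ is O(n³)
  - 3·n^(1/3) is O(n^(1/3))

The term 5·n³ (O(n³)) grows fastest and dominates all others.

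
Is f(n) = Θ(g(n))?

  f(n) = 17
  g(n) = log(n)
False

f(n) = 17 is O(1), and g(n) = log(n) is O(log n).
Since they have different growth rates, f(n) = Θ(g(n)) is false.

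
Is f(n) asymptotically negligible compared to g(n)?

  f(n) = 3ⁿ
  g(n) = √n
False

f(n) = 3ⁿ is O(3ⁿ), and g(n) = √n is O(√n).
Since O(3ⁿ) grows faster than or equal to O(√n), f(n) = o(g(n)) is false.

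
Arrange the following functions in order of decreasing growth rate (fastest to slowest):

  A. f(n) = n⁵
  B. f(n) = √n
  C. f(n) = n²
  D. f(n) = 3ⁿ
D > A > C > B

Comparing growth rates:
D = 3ⁿ is O(3ⁿ)
A = n⁵ is O(n⁵)
C = n² is O(n²)
B = √n is O(√n)

Therefore, the order from fastest to slowest is: D > A > C > B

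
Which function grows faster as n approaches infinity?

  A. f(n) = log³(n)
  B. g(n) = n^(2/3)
B

f(n) = log³(n) is O(log³ n), while g(n) = n^(2/3) is O(n^(2/3)).
Since O(n^(2/3)) grows faster than O(log³ n), g(n) dominates.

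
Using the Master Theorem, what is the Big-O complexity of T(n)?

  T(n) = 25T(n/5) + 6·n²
Θ(n² log n)

Master Theorem: a = 25, b = 5, f(n) = 6·n².
Compute the critical exponent d = log₅(25) = 2.
Compare f(n) = Θ(n²) against n^d:
  k = 2 = d, so f(n) = Θ(n^d) — Case 2.
  Work is balanced across levels: T(n) = Θ(n^d log n) = Θ(n² log n).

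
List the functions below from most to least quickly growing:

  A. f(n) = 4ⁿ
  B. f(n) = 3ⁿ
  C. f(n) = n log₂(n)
A > B > C

Comparing growth rates:
A = 4ⁿ is O(4ⁿ)
B = 3ⁿ is O(3ⁿ)
C = n log₂(n) is O(n log n)

Therefore, the order from fastest to slowest is: A > B > C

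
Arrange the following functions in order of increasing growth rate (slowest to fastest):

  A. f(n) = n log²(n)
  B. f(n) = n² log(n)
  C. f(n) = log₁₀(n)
C < A < B

Comparing growth rates:
C = log₁₀(n) is O(log n)
A = n log²(n) is O(n log² n)
B = n² log(n) is O(n² log n)

Therefore, the order from slowest to fastest is: C < A < B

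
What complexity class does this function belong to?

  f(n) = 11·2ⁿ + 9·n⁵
O(2ⁿ)

The dominant term in 11·2ⁿ + 9·n⁵ is 11·2ⁿ, which is Θ(2ⁿ).
Lower-order terms (9·n⁵) are asymptotically negligible.
Constants are absorbed, so the tightest bound is O(2ⁿ).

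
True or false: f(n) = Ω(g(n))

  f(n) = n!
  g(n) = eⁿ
True

f(n) = n! is O(n!), and g(n) = eⁿ is O(eⁿ).
Since O(n!) grows at least as fast as O(eⁿ), f(n) = Ω(g(n)) is true.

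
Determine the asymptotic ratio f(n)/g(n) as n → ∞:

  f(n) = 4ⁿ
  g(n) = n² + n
∞

Since 4ⁿ (O(4ⁿ)) grows faster than n² + n (O(n²)),
the ratio f(n)/g(n) → ∞ as n → ∞.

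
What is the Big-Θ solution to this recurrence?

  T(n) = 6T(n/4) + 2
Θ(n^log₄(6))

Master Theorem: a = 6, b = 4, f(n) = 2.
Compute the critical exponent d = log₄(6) = 1.292.
Compare f(n) = Θ(1) against n^d:
  k = 0 < d = 1.292, so f(n) = O(n^(d-ε)) — Case 1.
  The recursion cost dominates: T(n) = Θ(n^d) = Θ(n^log₄(6)).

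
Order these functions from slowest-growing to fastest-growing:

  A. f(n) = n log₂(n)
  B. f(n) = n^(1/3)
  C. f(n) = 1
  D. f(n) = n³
C < B < A < D

Comparing growth rates:
C = 1 is O(1)
B = n^(1/3) is O(n^(1/3))
A = n log₂(n) is O(n log n)
D = n³ is O(n³)

Therefore, the order from slowest to fastest is: C < B < A < D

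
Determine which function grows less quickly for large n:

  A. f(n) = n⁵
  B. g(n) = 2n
B

f(n) = n⁵ is O(n⁵), while g(n) = 2n is O(n).
Since O(n) grows slower than O(n⁵), g(n) is dominated.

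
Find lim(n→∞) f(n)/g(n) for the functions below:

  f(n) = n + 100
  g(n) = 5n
1/5

Since n + 100 and 5n have the same growth rate (O(n)),
the ratio converges to a constant: 1/5.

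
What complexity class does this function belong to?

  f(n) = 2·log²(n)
O(log² n)

The dominant term in 2·log²(n) is 2·log²(n), which is Θ(log² n).
Constants are absorbed, so the tightest bound is O(log² n).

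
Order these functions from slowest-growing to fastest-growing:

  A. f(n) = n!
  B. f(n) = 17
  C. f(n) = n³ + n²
B < C < A

Comparing growth rates:
B = 17 is O(1)
C = n³ + n² is O(n³)
A = n! is O(n!)

Therefore, the order from slowest to fastest is: B < C < A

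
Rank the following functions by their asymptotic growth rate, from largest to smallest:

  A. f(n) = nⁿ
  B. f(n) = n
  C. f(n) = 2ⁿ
A > C > B

Comparing growth rates:
A = nⁿ is O(nⁿ)
C = 2ⁿ is O(2ⁿ)
B = n is O(n)

Therefore, the order from fastest to slowest is: A > C > B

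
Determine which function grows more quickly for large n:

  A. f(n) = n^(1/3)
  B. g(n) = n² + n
B

f(n) = n^(1/3) is O(n^(1/3)), while g(n) = n² + n is O(n²).
Since O(n²) grows faster than O(n^(1/3)), g(n) dominates.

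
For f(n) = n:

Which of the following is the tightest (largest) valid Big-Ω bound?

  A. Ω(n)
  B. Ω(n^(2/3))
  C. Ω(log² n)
A

f(n) = n is Ω(n).
All listed options are valid Big-Ω bounds (lower bounds),
but Ω(n) is the tightest (largest valid bound).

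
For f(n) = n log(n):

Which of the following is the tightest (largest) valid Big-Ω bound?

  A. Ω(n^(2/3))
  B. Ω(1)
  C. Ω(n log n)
C

f(n) = n log(n) is Ω(n log n).
All listed options are valid Big-Ω bounds (lower bounds),
but Ω(n log n) is the tightest (largest valid bound).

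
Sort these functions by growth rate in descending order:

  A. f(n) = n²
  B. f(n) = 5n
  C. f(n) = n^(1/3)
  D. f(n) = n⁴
D > A > B > C

Comparing growth rates:
D = n⁴ is O(n⁴)
A = n² is O(n²)
B = 5n is O(n)
C = n^(1/3) is O(n^(1/3))

Therefore, the order from fastest to slowest is: D > A > B > C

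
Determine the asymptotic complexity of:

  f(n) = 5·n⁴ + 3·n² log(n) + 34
O(n⁴)

The dominant term in 5·n⁴ + 3·n² log(n) + 34 is 5·n⁴, which is Θ(n⁴).
Lower-order terms (3·n² log(n), 34) are asymptotically negligible.
Constants are absorbed, so the tightest bound is O(n⁴).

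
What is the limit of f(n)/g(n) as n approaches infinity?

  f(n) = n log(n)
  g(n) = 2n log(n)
1/2

Since n log(n) and 2n log(n) have the same growth rate (O(n log n)),
the ratio converges to a constant: 1/2.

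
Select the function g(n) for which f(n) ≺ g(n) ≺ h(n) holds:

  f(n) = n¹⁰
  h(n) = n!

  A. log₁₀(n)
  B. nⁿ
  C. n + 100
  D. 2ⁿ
D

We need g(n) with n¹⁰ = o(g(n)) and g(n) = o(n!), i.e. O(n¹⁰) ≺ g ≺ O(n!).
Check each option:
  A. log₁₀(n) — O(log n) does not grow strictly faster than f(n)
  B. nⁿ — O(nⁿ) does not grow strictly slower than h(n)
  C. n + 100 — O(n) does not grow strictly faster than f(n)
  D. 2ⁿ — O(2ⁿ) is strictly between O(n¹⁰) and O(n!) ✓

Only option D (2ⁿ) lies strictly between.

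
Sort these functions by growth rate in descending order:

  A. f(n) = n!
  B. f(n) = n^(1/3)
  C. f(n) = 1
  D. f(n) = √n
A > D > B > C

Comparing growth rates:
A = n! is O(n!)
D = √n is O(√n)
B = n^(1/3) is O(n^(1/3))
C = 1 is O(1)

Therefore, the order from fastest to slowest is: A > D > B > C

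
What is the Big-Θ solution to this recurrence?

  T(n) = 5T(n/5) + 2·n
Θ(n log n)

Master Theorem: a = 5, b = 5, f(n) = 2·n.
Compute the critical exponent d = log₅(5) = 1.
Compare f(n) = Θ(n) against n^d:
  k = 1 = d, so f(n) = Θ(n^d) — Case 2.
  Work is balanced across levels: T(n) = Θ(n^d log n) = Θ(n log n).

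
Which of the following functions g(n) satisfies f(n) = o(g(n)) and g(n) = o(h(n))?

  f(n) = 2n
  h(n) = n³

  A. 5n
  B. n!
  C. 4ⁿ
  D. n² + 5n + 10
D

We need g(n) with 2n = o(g(n)) and g(n) = o(n³), i.e. O(n) ≺ g ≺ O(n³).
Check each option:
  A. 5n — O(n) does not grow strictly faster than f(n)
  B. n! — O(n!) does not grow strictly slower than h(n)
  C. 4ⁿ — O(4ⁿ) does not grow strictly slower than h(n)
  D. n² + 5n + 10 — O(n²) is strictly between O(n) and O(n³) ✓

Only option D (n² + 5n + 10) lies strictly between.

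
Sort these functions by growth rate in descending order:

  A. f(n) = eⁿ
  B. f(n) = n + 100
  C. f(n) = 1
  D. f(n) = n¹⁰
A > D > B > C

Comparing growth rates:
A = eⁿ is O(eⁿ)
D = n¹⁰ is O(n¹⁰)
B = n + 100 is O(n)
C = 1 is O(1)

Therefore, the order from fastest to slowest is: A > D > B > C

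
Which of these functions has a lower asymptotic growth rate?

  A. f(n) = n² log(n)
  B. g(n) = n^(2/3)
B

f(n) = n² log(n) is O(n² log n), while g(n) = n^(2/3) is O(n^(2/3)).
Since O(n^(2/3)) grows slower than O(n² log n), g(n) is dominated.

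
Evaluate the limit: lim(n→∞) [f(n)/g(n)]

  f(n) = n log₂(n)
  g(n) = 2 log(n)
∞

Since n log₂(n) (O(n log n)) grows faster than 2 log(n) (O(log n)),
the ratio f(n)/g(n) → ∞ as n → ∞.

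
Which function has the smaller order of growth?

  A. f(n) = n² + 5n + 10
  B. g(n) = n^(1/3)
B

f(n) = n² + 5n + 10 is O(n²), while g(n) = n^(1/3) is O(n^(1/3)).
Since O(n^(1/3)) grows slower than O(n²), g(n) is dominated.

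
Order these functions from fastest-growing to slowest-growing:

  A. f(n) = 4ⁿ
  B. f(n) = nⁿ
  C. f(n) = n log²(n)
B > A > C

Comparing growth rates:
B = nⁿ is O(nⁿ)
A = 4ⁿ is O(4ⁿ)
C = n log²(n) is O(n log² n)

Therefore, the order from fastest to slowest is: B > A > C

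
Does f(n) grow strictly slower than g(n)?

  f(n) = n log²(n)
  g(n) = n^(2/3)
False

f(n) = n log²(n) is O(n log² n), and g(n) = n^(2/3) is O(n^(2/3)).
Since O(n log² n) grows faster than or equal to O(n^(2/3)), f(n) = o(g(n)) is false.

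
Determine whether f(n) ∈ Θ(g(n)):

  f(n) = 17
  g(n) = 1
True

f(n) = 17 and g(n) = 1 are both O(1).
Since they have the same asymptotic growth rate, f(n) = Θ(g(n)) is true.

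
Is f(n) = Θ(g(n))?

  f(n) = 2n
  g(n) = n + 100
True

f(n) = 2n and g(n) = n + 100 are both O(n).
Since they have the same asymptotic growth rate, f(n) = Θ(g(n)) is true.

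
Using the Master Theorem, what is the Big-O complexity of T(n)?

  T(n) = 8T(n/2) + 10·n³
Θ(n³ log n)

Master Theorem: a = 8, b = 2, f(n) = 10·n³.
Compute the critical exponent d = log₂(8) = 3.
Compare f(n) = Θ(n³) against n^d:
  k = 3 = d, so f(n) = Θ(n^d) — Case 2.
  Work is balanced across levels: T(n) = Θ(n^d log n) = Θ(n³ log n).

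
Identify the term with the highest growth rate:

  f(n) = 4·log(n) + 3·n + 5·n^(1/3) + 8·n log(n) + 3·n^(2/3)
8·n log(n)

Looking at each term:
  - 4·log(n) is O(log n)
  - 3·n is O(n)
  - 5·n^(1/3) is O(n^(1/3))
  - 8·n log(n) is O(n log n)
  - 3·n^(2/3) is O(n^(2/3))

The term 8·n log(n) (O(n log n)) grows fastest and dominates all others.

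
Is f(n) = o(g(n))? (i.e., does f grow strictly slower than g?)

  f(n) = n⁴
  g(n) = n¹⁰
True

f(n) = n⁴ is O(n⁴), and g(n) = n¹⁰ is O(n¹⁰).
Since O(n⁴) grows strictly slower than O(n¹⁰), f(n) = o(g(n)) is true.
This means lim(n→∞) f(n)/g(n) = 0.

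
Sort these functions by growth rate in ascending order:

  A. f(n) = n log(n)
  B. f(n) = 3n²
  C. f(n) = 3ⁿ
A < B < C

Comparing growth rates:
A = n log(n) is O(n log n)
B = 3n² is O(n²)
C = 3ⁿ is O(3ⁿ)

Therefore, the order from slowest to fastest is: A < B < C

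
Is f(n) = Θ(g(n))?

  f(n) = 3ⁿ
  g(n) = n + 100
False

f(n) = 3ⁿ is O(3ⁿ), and g(n) = n + 100 is O(n).
Since they have different growth rates, f(n) = Θ(g(n)) is false.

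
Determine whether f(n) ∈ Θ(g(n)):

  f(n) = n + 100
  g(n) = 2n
True

f(n) = n + 100 and g(n) = 2n are both O(n).
Since they have the same asymptotic growth rate, f(n) = Θ(g(n)) is true.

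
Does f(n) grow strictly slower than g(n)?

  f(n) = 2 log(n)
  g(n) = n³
True

f(n) = 2 log(n) is O(log n), and g(n) = n³ is O(n³).
Since O(log n) grows strictly slower than O(n³), f(n) = o(g(n)) is true.
This means lim(n→∞) f(n)/g(n) = 0.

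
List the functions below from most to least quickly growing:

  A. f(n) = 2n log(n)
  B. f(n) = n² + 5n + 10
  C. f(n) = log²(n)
B > A > C

Comparing growth rates:
B = n² + 5n + 10 is O(n²)
A = 2n log(n) is O(n log n)
C = log²(n) is O(log² n)

Therefore, the order from fastest to slowest is: B > A > C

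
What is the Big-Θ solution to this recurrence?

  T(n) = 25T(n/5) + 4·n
Θ(n²)

Master Theorem: a = 25, b = 5, f(n) = 4·n.
Compute the critical exponent d = log₅(25) = 2.
Compare f(n) = Θ(n) against n^d:
  k = 1 < d = 2, so f(n) = O(n^(d-ε)) — Case 1.
  The recursion cost dominates: T(n) = Θ(n^d) = Θ(n²).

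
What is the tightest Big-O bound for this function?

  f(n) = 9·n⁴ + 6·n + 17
O(n⁴)

The dominant term in 9·n⁴ + 6·n + 17 is 9·n⁴, which is Θ(n⁴).
Lower-order terms (6·n, 17) are asymptotically negligible.
Constants are absorbed, so the tightest bound is O(n⁴).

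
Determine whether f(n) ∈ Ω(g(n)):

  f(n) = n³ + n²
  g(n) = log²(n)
True

f(n) = n³ + n² is O(n³), and g(n) = log²(n) is O(log² n).
Since O(n³) grows at least as fast as O(log² n), f(n) = Ω(g(n)) is true.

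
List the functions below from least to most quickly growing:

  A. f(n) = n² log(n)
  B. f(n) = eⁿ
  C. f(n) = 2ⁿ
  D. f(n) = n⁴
A < D < C < B

Comparing growth rates:
A = n² log(n) is O(n² log n)
D = n⁴ is O(n⁴)
C = 2ⁿ is O(2ⁿ)
B = eⁿ is O(eⁿ)

Therefore, the order from slowest to fastest is: A < D < C < B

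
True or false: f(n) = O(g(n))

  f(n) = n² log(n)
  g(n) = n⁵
True

f(n) = n² log(n) is O(n² log n), and g(n) = n⁵ is O(n⁵).
Since O(n² log n) ⊆ O(n⁵) (f grows no faster than g), f(n) = O(g(n)) is true.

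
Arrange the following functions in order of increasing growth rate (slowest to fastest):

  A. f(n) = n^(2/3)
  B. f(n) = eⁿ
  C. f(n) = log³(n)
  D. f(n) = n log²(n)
C < A < D < B

Comparing growth rates:
C = log³(n) is O(log³ n)
A = n^(2/3) is O(n^(2/3))
D = n log²(n) is O(n log² n)
B = eⁿ is O(eⁿ)

Therefore, the order from slowest to fastest is: C < A < D < B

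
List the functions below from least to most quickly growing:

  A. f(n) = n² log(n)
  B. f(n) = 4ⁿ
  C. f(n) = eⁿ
A < C < B

Comparing growth rates:
A = n² log(n) is O(n² log n)
C = eⁿ is O(eⁿ)
B = 4ⁿ is O(4ⁿ)

Therefore, the order from slowest to fastest is: A < C < B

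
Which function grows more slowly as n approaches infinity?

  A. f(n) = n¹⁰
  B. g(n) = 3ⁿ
A

f(n) = n¹⁰ is O(n¹⁰), while g(n) = 3ⁿ is O(3ⁿ).
Since O(n¹⁰) grows slower than O(3ⁿ), f(n) is dominated.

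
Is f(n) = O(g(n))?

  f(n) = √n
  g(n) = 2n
True

f(n) = √n is O(√n), and g(n) = 2n is O(n).
Since O(√n) ⊆ O(n) (f grows no faster than g), f(n) = O(g(n)) is true.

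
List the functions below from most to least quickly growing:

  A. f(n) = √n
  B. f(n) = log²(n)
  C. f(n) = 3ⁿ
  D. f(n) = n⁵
C > D > A > B

Comparing growth rates:
C = 3ⁿ is O(3ⁿ)
D = n⁵ is O(n⁵)
A = √n is O(√n)
B = log²(n) is O(log² n)

Therefore, the order from fastest to slowest is: C > D > A > B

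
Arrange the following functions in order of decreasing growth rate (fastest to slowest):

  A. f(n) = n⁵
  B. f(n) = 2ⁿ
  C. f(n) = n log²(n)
B > A > C

Comparing growth rates:
B = 2ⁿ is O(2ⁿ)
A = n⁵ is O(n⁵)
C = n log²(n) is O(n log² n)

Therefore, the order from fastest to slowest is: B > A > C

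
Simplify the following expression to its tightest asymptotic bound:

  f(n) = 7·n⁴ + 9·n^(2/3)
Θ(n⁴)

Order the terms by growth rate: 9·n^(2/3) ≺ 7·n⁴.
The fastest-growing term 7·n⁴ dominates as n → ∞; dropping its constant factor gives Θ(n⁴).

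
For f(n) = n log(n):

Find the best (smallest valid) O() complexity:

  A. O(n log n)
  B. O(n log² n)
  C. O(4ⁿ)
A

f(n) = n log(n) is O(n log n).
All listed options are valid Big-O bounds (upper bounds),
but O(n log n) is the tightest (smallest valid bound).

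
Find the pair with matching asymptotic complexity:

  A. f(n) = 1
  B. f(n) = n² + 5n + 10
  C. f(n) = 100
A and C

Examining each function:
  A. 1 is O(1)
  B. n² + 5n + 10 is O(n²)
  C. 100 is O(1)

Functions A and C both have the same complexity class.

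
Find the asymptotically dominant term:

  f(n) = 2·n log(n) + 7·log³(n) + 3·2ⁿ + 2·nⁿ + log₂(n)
2·nⁿ

Looking at each term:
  - 2·n log(n) is O(n log n)
  - 7·log³(n) is O(log³ n)
  - 3·2ⁿ is O(2ⁿ)
  - 2·nⁿ is O(nⁿ)
  - log₂(n) is O(log n)

The term 2·nⁿ (O(nⁿ)) grows fastest and dominates all others.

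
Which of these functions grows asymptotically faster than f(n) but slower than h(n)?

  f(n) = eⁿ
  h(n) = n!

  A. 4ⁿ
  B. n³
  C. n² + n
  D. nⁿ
A

We need g(n) with eⁿ = o(g(n)) and g(n) = o(n!), i.e. O(eⁿ) ≺ g ≺ O(n!).
Check each option:
  A. 4ⁿ — O(4ⁿ) is strictly between O(eⁿ) and O(n!) ✓
  B. n³ — O(n³) does not grow strictly faster than f(n)
  C. n² + n — O(n²) does not grow strictly faster than f(n)
  D. nⁿ — O(nⁿ) does not grow strictly slower than h(n)

Only option A (4ⁿ) lies strictly between.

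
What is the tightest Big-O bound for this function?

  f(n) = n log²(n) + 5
O(n log² n)

The dominant term in n log²(n) + 5 is n log²(n), which is Θ(n log² n).
Lower-order terms (5) are asymptotically negligible.
Constants are absorbed, so the tightest bound is O(n log² n).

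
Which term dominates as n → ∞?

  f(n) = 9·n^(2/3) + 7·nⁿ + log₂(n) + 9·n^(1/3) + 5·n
7·nⁿ

Looking at each term:
  - 9·n^(2/3) is O(n^(2/3))
  - 7·nⁿ is O(nⁿ)
  - log₂(n) is O(log n)
  - 9·n^(1/3) is O(n^(1/3))
  - 5·n is O(n)

The term 7·nⁿ (O(nⁿ)) grows fastest and dominates all others.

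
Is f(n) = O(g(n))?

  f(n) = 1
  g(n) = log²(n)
True

f(n) = 1 is O(1), and g(n) = log²(n) is O(log² n).
Since O(1) ⊆ O(log² n) (f grows no faster than g), f(n) = O(g(n)) is true.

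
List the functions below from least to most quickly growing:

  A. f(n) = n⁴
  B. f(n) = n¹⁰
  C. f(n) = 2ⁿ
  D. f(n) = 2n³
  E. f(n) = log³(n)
E < D < A < B < C

Comparing growth rates:
E = log³(n) is O(log³ n)
D = 2n³ is O(n³)
A = n⁴ is O(n⁴)
B = n¹⁰ is O(n¹⁰)
C = 2ⁿ is O(2ⁿ)

Therefore, the order from slowest to fastest is: E < D < A < B < C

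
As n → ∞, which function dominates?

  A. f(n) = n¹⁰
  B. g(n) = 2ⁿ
B

f(n) = n¹⁰ is O(n¹⁰), while g(n) = 2ⁿ is O(2ⁿ).
Since O(2ⁿ) grows faster than O(n¹⁰), g(n) dominates.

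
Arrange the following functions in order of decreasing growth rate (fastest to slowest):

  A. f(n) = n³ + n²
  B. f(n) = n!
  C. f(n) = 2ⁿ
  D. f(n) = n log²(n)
B > C > A > D

Comparing growth rates:
B = n! is O(n!)
C = 2ⁿ is O(2ⁿ)
A = n³ + n² is O(n³)
D = n log²(n) is O(n log² n)

Therefore, the order from fastest to slowest is: B > C > A > D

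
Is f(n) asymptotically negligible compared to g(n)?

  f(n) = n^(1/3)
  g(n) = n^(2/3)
True

f(n) = n^(1/3) is O(n^(1/3)), and g(n) = n^(2/3) is O(n^(2/3)).
Since O(n^(1/3)) grows strictly slower than O(n^(2/3)), f(n) = o(g(n)) is true.
This means lim(n→∞) f(n)/g(n) = 0.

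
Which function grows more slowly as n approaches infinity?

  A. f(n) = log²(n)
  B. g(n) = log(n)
B

f(n) = log²(n) is O(log² n), while g(n) = log(n) is O(log n).
Since O(log n) grows slower than O(log² n), g(n) is dominated.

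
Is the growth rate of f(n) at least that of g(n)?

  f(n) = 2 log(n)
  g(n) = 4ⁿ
False

f(n) = 2 log(n) is O(log n), and g(n) = 4ⁿ is O(4ⁿ).
Since O(log n) grows slower than O(4ⁿ), f(n) = Ω(g(n)) is false.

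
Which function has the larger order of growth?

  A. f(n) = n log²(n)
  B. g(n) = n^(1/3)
A

f(n) = n log²(n) is O(n log² n), while g(n) = n^(1/3) is O(n^(1/3)).
Since O(n log² n) grows faster than O(n^(1/3)), f(n) dominates.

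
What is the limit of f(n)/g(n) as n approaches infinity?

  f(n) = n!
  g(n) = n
∞

Since n! (O(n!)) grows faster than n (O(n)),
the ratio f(n)/g(n) → ∞ as n → ∞.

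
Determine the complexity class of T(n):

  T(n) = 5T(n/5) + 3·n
Θ(n log n)

Master Theorem: a = 5, b = 5, f(n) = 3·n.
Compute the critical exponent d = log₅(5) = 1.
Compare f(n) = Θ(n) against n^d:
  k = 1 = d, so f(n) = Θ(n^d) — Case 2.
  Work is balanced across levels: T(n) = Θ(n^d log n) = Θ(n log n).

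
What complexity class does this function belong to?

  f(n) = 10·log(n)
O(log n)

The dominant term in 10·log(n) is 10·log(n), which is Θ(log n).
Constants are absorbed, so the tightest bound is O(log n).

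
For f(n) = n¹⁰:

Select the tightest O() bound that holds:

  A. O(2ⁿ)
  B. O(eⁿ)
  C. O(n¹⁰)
C

f(n) = n¹⁰ is O(n¹⁰).
All listed options are valid Big-O bounds (upper bounds),
but O(n¹⁰) is the tightest (smallest valid bound).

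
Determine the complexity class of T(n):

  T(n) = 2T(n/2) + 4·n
Θ(n log n)

Master Theorem: a = 2, b = 2, f(n) = 4·n.
Compute the critical exponent d = log₂(2) = 1.
Compare f(n) = Θ(n) against n^d:
  k = 1 = d, so f(n) = Θ(n^d) — Case 2.
  Work is balanced across levels: T(n) = Θ(n^d log n) = Θ(n log n).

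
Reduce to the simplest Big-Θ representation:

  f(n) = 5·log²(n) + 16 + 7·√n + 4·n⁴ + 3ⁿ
Θ(3ⁿ)

Order the terms by growth rate: 16 ≺ 5·log²(n) ≺ 7·√n ≺ 4·n⁴ ≺ 3ⁿ.
The fastest-growing term 3ⁿ dominates as n → ∞; dropping its constant factor gives Θ(3ⁿ).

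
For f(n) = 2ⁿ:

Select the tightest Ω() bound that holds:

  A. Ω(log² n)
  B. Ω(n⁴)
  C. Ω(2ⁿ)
C

f(n) = 2ⁿ is Ω(2ⁿ).
All listed options are valid Big-Ω bounds (lower bounds),
but Ω(2ⁿ) is the tightest (largest valid bound).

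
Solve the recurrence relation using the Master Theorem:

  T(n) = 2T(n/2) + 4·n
Θ(n log n)

Master Theorem: a = 2, b = 2, f(n) = 4·n.
Compute the critical exponent d = log₂(2) = 1.
Compare f(n) = Θ(n) against n^d:
  k = 1 = d, so f(n) = Θ(n^d) — Case 2.
  Work is balanced across levels: T(n) = Θ(n^d log n) = Θ(n log n).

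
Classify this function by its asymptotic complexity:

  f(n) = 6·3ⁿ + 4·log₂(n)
O(3ⁿ)

The dominant term in 6·3ⁿ + 4·log₂(n) is 6·3ⁿ, which is Θ(3ⁿ).
Lower-order terms (4·log₂(n)) are asymptotically negligible.
Constants are absorbed, so the tightest bound is O(3ⁿ).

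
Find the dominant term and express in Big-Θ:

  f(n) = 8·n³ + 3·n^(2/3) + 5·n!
Θ(n!)

Order the terms by growth rate: 3·n^(2/3) ≺ 8·n³ ≺ 5·n!.
The fastest-growing term 5·n! dominates as n → ∞; dropping its constant factor gives Θ(n!).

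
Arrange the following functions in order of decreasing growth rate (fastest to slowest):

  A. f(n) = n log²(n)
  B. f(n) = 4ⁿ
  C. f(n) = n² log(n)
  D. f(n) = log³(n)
B > C > A > D

Comparing growth rates:
B = 4ⁿ is O(4ⁿ)
C = n² log(n) is O(n² log n)
A = n log²(n) is O(n log² n)
D = log³(n) is O(log³ n)

Therefore, the order from fastest to slowest is: B > C > A > D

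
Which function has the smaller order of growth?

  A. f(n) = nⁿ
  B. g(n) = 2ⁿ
B

f(n) = nⁿ is O(nⁿ), while g(n) = 2ⁿ is O(2ⁿ).
Since O(2ⁿ) grows slower than O(nⁿ), g(n) is dominated.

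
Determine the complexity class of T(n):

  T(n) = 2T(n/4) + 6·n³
Θ(n³)

Master Theorem: a = 2, b = 4, f(n) = 6·n³.
Compute the critical exponent d = log₄(2) = 0.500.
Compare f(n) = Θ(n³) against n^d:
  k = 3 > d = 0.500, so f(n) = Ω(n^(d+ε)) — Case 3.
  Regularity: a·(n/b)^3/n^3 = a/b^3 = 2/64 < 1 ✓.
  The top-level work dominates: T(n) = Θ(f(n)) = Θ(n³).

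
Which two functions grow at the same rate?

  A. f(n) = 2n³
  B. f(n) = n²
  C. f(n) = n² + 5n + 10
B and C

Examining each function:
  A. 2n³ is O(n³)
  B. n² is O(n²)
  C. n² + 5n + 10 is O(n²)

Functions B and C both have the same complexity class.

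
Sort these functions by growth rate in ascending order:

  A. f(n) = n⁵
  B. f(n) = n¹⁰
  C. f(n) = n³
C < A < B

Comparing growth rates:
C = n³ is O(n³)
A = n⁵ is O(n⁵)
B = n¹⁰ is O(n¹⁰)

Therefore, the order from slowest to fastest is: C < A < B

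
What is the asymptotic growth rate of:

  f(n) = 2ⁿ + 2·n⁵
Θ(2ⁿ)

Order the terms by growth rate: 2·n⁵ ≺ 2ⁿ.
The fastest-growing term 2ⁿ dominates as n → ∞; dropping its constant factor gives Θ(2ⁿ).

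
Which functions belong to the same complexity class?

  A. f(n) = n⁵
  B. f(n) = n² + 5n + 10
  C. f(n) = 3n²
B and C

Examining each function:
  A. n⁵ is O(n⁵)
  B. n² + 5n + 10 is O(n²)
  C. 3n² is O(n²)

Functions B and C both have the same complexity class.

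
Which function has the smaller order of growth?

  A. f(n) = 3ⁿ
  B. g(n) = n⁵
B

f(n) = 3ⁿ is O(3ⁿ), while g(n) = n⁵ is O(n⁵).
Since O(n⁵) grows slower than O(3ⁿ), g(n) is dominated.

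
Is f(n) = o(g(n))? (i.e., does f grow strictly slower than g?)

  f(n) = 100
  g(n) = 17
False

f(n) = 100 is O(1), and g(n) = 17 is O(1).
Since they have the same growth rate, f(n) = o(g(n)) is false.
(f = o(g) requires f to grow strictly slower, not equal.)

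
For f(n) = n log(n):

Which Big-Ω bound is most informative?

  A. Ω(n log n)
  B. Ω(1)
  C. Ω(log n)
A

f(n) = n log(n) is Ω(n log n).
All listed options are valid Big-Ω bounds (lower bounds),
but Ω(n log n) is the tightest (largest valid bound).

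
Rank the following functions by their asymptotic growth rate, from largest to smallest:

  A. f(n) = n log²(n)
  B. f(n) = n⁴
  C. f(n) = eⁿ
C > B > A

Comparing growth rates:
C = eⁿ is O(eⁿ)
B = n⁴ is O(n⁴)
A = n log²(n) is O(n log² n)

Therefore, the order from fastest to slowest is: C > B > A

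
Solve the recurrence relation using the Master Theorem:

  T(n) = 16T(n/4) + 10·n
Θ(n²)

Master Theorem: a = 16, b = 4, f(n) = 10·n.
Compute the critical exponent d = log₄(16) = 2.
Compare f(n) = Θ(n) against n^d:
  k = 1 < d = 2, so f(n) = O(n^(d-ε)) — Case 1.
  The recursion cost dominates: T(n) = Θ(n^d) = Θ(n²).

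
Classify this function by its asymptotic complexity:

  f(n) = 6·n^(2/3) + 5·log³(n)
O(n^(2/3))

The dominant term in 6·n^(2/3) + 5·log³(n) is 6·n^(2/3), which is Θ(n^(2/3)).
Lower-order terms (5·log³(n)) are asymptotically negligible.
Constants are absorbed, so the tightest bound is O(n^(2/3)).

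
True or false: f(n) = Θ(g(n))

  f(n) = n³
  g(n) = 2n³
True

f(n) = n³ and g(n) = 2n³ are both O(n³).
Since they have the same asymptotic growth rate, f(n) = Θ(g(n)) is true.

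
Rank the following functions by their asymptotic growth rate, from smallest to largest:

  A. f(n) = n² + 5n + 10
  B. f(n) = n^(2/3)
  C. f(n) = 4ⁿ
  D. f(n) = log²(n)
D < B < A < C

Comparing growth rates:
D = log²(n) is O(log² n)
B = n^(2/3) is O(n^(2/3))
A = n² + 5n + 10 is O(n²)
C = 4ⁿ is O(4ⁿ)

Therefore, the order from slowest to fastest is: D < B < A < C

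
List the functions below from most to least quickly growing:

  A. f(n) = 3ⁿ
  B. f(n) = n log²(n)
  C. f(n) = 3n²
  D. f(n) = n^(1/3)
A > C > B > D

Comparing growth rates:
A = 3ⁿ is O(3ⁿ)
C = 3n² is O(n²)
B = n log²(n) is O(n log² n)
D = n^(1/3) is O(n^(1/3))

Therefore, the order from fastest to slowest is: A > C > B > D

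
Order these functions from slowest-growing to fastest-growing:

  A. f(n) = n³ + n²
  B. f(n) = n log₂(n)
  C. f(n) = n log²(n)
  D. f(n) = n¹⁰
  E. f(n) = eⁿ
B < C < A < D < E

Comparing growth rates:
B = n log₂(n) is O(n log n)
C = n log²(n) is O(n log² n)
A = n³ + n² is O(n³)
D = n¹⁰ is O(n¹⁰)
E = eⁿ is O(eⁿ)

Therefore, the order from slowest to fastest is: B < C < A < D < E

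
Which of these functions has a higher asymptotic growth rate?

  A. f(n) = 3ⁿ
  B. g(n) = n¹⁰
A

f(n) = 3ⁿ is O(3ⁿ), while g(n) = n¹⁰ is O(n¹⁰).
Since O(3ⁿ) grows faster than O(n¹⁰), f(n) dominates.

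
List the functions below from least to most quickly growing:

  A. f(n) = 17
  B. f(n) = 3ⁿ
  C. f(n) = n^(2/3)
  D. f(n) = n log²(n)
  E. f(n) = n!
A < C < D < B < E

Comparing growth rates:
A = 17 is O(1)
C = n^(2/3) is O(n^(2/3))
D = n log²(n) is O(n log² n)
B = 3ⁿ is O(3ⁿ)
E = n! is O(n!)

Therefore, the order from slowest to fastest is: A < C < D < B < E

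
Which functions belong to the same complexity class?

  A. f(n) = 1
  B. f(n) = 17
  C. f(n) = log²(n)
A and B

Examining each function:
  A. 1 is O(1)
  B. 17 is O(1)
  C. log²(n) is O(log² n)

Functions A and B both have the same complexity class.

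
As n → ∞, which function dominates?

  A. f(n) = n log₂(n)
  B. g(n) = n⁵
B

f(n) = n log₂(n) is O(n log n), while g(n) = n⁵ is O(n⁵).
Since O(n⁵) grows faster than O(n log n), g(n) dominates.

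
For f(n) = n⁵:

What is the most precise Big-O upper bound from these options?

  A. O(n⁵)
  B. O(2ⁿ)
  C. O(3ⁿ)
A

f(n) = n⁵ is O(n⁵).
All listed options are valid Big-O bounds (upper bounds),
but O(n⁵) is the tightest (smallest valid bound).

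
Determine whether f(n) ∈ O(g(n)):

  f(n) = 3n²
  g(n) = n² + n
True

f(n) = 3n² and g(n) = n² + n are both O(n²).
Big-O permits equal growth rates (f ≤ c·g for some c), so f(n) = O(g(n)) is true.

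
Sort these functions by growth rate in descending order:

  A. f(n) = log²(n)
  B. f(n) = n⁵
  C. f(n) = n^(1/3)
B > C > A

Comparing growth rates:
B = n⁵ is O(n⁵)
C = n^(1/3) is O(n^(1/3))
A = log²(n) is O(log² n)

Therefore, the order from fastest to slowest is: B > C > A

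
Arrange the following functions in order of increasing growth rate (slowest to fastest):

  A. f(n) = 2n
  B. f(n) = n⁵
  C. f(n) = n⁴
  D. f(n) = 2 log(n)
D < A < C < B

Comparing growth rates:
D = 2 log(n) is O(log n)
A = 2n is O(n)
C = n⁴ is O(n⁴)
B = n⁵ is O(n⁵)

Therefore, the order from slowest to fastest is: D < A < C < B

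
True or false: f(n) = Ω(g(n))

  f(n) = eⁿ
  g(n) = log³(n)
True

f(n) = eⁿ is O(eⁿ), and g(n) = log³(n) is O(log³ n).
Since O(eⁿ) grows at least as fast as O(log³ n), f(n) = Ω(g(n)) is true.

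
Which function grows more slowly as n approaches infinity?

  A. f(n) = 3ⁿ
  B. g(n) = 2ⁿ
B

f(n) = 3ⁿ is O(3ⁿ), while g(n) = 2ⁿ is O(2ⁿ).
Since O(2ⁿ) grows slower than O(3ⁿ), g(n) is dominated.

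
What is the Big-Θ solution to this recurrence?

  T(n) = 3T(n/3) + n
Θ(n log n)

Master Theorem: a = 3, b = 3, f(n) = n.
Compute the critical exponent d = log₃(3) = 1.
Compare f(n) = Θ(n) against n^d:
  k = 1 = d, so f(n) = Θ(n^d) — Case 2.
  Work is balanced across levels: T(n) = Θ(n^d log n) = Θ(n log n).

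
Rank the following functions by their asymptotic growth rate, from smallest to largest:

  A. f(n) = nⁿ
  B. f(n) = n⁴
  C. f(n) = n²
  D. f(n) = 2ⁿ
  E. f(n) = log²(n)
E < C < B < D < A

Comparing growth rates:
E = log²(n) is O(log² n)
C = n² is O(n²)
B = n⁴ is O(n⁴)
D = 2ⁿ is O(2ⁿ)
A = nⁿ is O(nⁿ)

Therefore, the order from slowest to fastest is: E < C < B < D < A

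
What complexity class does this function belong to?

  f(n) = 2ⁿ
O(2ⁿ)

The dominant term in 2ⁿ is 2ⁿ, which is Θ(2ⁿ).
Constants are absorbed, so the tightest bound is O(2ⁿ).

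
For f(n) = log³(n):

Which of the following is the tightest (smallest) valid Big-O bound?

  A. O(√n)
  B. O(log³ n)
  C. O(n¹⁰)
B

f(n) = log³(n) is O(log³ n).
All listed options are valid Big-O bounds (upper bounds),
but O(log³ n) is the tightest (smallest valid bound).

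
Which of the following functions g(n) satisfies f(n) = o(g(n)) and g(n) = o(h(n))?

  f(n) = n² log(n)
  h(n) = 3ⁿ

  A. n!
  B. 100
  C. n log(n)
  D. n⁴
D

We need g(n) with n² log(n) = o(g(n)) and g(n) = o(3ⁿ), i.e. O(n² log n) ≺ g ≺ O(3ⁿ).
Check each option:
  A. n! — O(n!) does not grow strictly slower than h(n)
  B. 100 — O(1) does not grow strictly faster than f(n)
  C. n log(n) — O(n log n) does not grow strictly faster than f(n)
  D. n⁴ — O(n⁴) is strictly between O(n² log n) and O(3ⁿ) ✓

Only option D (n⁴) lies strictly between.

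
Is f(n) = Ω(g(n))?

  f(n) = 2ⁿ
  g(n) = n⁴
True

f(n) = 2ⁿ is O(2ⁿ), and g(n) = n⁴ is O(n⁴).
Since O(2ⁿ) grows at least as fast as O(n⁴), f(n) = Ω(g(n)) is true.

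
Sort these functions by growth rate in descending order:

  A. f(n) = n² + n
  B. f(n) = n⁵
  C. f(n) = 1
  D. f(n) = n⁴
B > D > A > C

Comparing growth rates:
B = n⁵ is O(n⁵)
D = n⁴ is O(n⁴)
A = n² + n is O(n²)
C = 1 is O(1)

Therefore, the order from fastest to slowest is: B > D > A > C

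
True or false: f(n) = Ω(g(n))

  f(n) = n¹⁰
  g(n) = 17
True

f(n) = n¹⁰ is O(n¹⁰), and g(n) = 17 is O(1).
Since O(n¹⁰) grows at least as fast as O(1), f(n) = Ω(g(n)) is true.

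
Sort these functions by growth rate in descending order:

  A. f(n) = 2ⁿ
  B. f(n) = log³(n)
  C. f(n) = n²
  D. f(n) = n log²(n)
A > C > D > B

Comparing growth rates:
A = 2ⁿ is O(2ⁿ)
C = n² is O(n²)
D = n log²(n) is O(n log² n)
B = log³(n) is O(log³ n)

Therefore, the order from fastest to slowest is: A > C > D > B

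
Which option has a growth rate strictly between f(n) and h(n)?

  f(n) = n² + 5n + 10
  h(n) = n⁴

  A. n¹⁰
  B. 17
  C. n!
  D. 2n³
D

We need g(n) with n² + 5n + 10 = o(g(n)) and g(n) = o(n⁴), i.e. O(n²) ≺ g ≺ O(n⁴).
Check each option:
  A. n¹⁰ — O(n¹⁰) does not grow strictly slower than h(n)
  B. 17 — O(1) does not grow strictly faster than f(n)
  C. n! — O(n!) does not grow strictly slower than h(n)
  D. 2n³ — O(n³) is strictly between O(n²) and O(n⁴) ✓

Only option D (2n³) lies strictly between.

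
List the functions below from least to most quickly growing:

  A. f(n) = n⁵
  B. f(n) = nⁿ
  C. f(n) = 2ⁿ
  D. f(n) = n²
D < A < C < B

Comparing growth rates:
D = n² is O(n²)
A = n⁵ is O(n⁵)
C = 2ⁿ is O(2ⁿ)
B = nⁿ is O(nⁿ)

Therefore, the order from slowest to fastest is: D < A < C < B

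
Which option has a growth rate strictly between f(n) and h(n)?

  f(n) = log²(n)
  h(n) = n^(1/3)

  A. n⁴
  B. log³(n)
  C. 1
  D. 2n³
B

We need g(n) with log²(n) = o(g(n)) and g(n) = o(n^(1/3)), i.e. O(log² n) ≺ g ≺ O(n^(1/3)).
Check each option:
  A. n⁴ — O(n⁴) does not grow strictly slower than h(n)
  B. log³(n) — O(log³ n) is strictly between O(log² n) and O(n^(1/3)) ✓
  C. 1 — O(1) does not grow strictly faster than f(n)
  D. 2n³ — O(n³) does not grow strictly slower than h(n)

Only option B (log³(n)) lies strictly between.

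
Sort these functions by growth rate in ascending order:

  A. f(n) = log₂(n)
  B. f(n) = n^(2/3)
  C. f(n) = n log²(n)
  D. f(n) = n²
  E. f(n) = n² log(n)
A < B < C < D < E

Comparing growth rates:
A = log₂(n) is O(log n)
B = n^(2/3) is O(n^(2/3))
C = n log²(n) is O(n log² n)
D = n² is O(n²)
E = n² log(n) is O(n² log n)

Therefore, the order from slowest to fastest is: A < B < C < D < E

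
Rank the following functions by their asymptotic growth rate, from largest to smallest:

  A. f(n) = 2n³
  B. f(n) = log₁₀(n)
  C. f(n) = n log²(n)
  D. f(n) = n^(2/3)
A > C > D > B

Comparing growth rates:
A = 2n³ is O(n³)
C = n log²(n) is O(n log² n)
D = n^(2/3) is O(n^(2/3))
B = log₁₀(n) is O(log n)

Therefore, the order from fastest to slowest is: A > C > D > B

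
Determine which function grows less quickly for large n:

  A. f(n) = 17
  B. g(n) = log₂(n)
A

f(n) = 17 is O(1), while g(n) = log₂(n) is O(log n).
Since O(1) grows slower than O(log n), f(n) is dominated.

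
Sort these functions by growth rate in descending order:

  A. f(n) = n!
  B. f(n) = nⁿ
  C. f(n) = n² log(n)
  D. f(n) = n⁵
B > A > D > C

Comparing growth rates:
B = nⁿ is O(nⁿ)
A = n! is O(n!)
D = n⁵ is O(n⁵)
C = n² log(n) is O(n² log n)

Therefore, the order from fastest to slowest is: B > A > D > C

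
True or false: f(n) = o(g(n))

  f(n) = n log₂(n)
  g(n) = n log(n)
False

f(n) = n log₂(n) is O(n log n), and g(n) = n log(n) is O(n log n).
Since they have the same growth rate, f(n) = o(g(n)) is false.
(f = o(g) requires f to grow strictly slower, not equal.)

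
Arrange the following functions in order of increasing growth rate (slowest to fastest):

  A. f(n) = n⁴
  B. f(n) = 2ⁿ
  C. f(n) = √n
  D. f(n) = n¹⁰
C < A < D < B

Comparing growth rates:
C = √n is O(√n)
A = n⁴ is O(n⁴)
D = n¹⁰ is O(n¹⁰)
B = 2ⁿ is O(2ⁿ)

Therefore, the order from slowest to fastest is: C < A < D < B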